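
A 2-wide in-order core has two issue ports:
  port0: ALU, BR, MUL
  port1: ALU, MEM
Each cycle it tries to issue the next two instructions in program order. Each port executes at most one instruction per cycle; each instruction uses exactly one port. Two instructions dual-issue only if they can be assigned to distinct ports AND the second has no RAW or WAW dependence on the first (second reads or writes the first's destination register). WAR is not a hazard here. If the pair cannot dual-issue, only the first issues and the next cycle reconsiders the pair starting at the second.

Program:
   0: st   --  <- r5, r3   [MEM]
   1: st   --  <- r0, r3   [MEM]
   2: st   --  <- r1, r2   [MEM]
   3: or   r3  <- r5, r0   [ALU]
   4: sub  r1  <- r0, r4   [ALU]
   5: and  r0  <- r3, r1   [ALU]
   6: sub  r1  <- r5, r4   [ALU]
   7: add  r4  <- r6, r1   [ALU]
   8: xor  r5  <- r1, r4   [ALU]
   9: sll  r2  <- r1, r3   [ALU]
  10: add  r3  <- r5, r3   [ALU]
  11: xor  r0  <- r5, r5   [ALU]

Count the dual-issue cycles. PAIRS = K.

c0: i0 st.MEM  no-port MEM/MEM
c1: i1 st.MEM  no-port MEM/MEM
c2: i2&i3 st.MEM+or.ALU  pair
c3: i4 sub.ALU  RAW r1
c4: i5&i6 and.ALU+sub.ALU  pair
c5: i7 add.ALU  RAW r4
c6: i8&i9 xor.ALU+sll.ALU  pair
c7: i10&i11 add.ALU+xor.ALU  pair

PAIRS = 4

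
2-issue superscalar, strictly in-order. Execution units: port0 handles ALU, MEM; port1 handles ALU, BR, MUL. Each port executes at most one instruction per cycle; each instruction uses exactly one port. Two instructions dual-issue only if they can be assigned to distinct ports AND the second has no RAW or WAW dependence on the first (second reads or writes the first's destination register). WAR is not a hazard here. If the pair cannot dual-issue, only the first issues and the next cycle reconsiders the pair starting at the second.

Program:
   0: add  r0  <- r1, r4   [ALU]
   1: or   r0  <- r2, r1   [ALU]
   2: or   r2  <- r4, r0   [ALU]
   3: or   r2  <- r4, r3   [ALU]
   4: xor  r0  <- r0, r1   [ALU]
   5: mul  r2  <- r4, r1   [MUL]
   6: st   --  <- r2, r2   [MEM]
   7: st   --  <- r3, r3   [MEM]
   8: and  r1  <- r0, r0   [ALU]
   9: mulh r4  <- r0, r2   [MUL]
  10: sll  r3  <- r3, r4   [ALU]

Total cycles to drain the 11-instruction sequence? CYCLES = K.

c0: i0 add  WAW r0
c1: i1 or  RAW r0
c2: i2 or  WAW r2
c3: i3+i4 or xor  pair
c4: i5 mul  RAW r2
c5: i6 st  no-port MEM/MEM
c6: i7+i8 st and  pair
c7: i9 mulh  RAW r4
c8: i10 sll  tail

CYCLES = 9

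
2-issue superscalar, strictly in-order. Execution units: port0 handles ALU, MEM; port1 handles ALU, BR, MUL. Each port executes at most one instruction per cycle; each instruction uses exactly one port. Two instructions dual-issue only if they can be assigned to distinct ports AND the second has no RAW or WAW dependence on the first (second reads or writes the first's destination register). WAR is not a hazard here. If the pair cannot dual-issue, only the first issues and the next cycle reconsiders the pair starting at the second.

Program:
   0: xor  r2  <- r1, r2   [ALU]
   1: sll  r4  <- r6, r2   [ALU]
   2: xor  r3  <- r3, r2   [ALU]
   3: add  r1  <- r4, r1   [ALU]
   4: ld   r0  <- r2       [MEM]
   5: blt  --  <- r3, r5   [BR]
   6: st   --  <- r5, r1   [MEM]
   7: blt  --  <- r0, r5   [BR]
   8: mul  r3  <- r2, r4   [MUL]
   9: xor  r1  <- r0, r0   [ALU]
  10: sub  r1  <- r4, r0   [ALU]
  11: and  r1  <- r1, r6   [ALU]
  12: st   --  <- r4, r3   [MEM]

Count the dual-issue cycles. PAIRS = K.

PAIRS = 5

  cy0 -> i0 (xor) RAW r2
  cy1 -> i1/i2 (sll+xor) pair
  cy2 -> i3/i4 (add+ld) pair
  cy3 -> i5/i6 (blt+st) pair
  cy4 -> i7 (blt) no-port BR/MUL
  cy5 -> i8/i9 (mul+xor) pair
  cy6 -> i10 (sub) RAW+WAW r1
  cy7 -> i11/i12 (and+st) pair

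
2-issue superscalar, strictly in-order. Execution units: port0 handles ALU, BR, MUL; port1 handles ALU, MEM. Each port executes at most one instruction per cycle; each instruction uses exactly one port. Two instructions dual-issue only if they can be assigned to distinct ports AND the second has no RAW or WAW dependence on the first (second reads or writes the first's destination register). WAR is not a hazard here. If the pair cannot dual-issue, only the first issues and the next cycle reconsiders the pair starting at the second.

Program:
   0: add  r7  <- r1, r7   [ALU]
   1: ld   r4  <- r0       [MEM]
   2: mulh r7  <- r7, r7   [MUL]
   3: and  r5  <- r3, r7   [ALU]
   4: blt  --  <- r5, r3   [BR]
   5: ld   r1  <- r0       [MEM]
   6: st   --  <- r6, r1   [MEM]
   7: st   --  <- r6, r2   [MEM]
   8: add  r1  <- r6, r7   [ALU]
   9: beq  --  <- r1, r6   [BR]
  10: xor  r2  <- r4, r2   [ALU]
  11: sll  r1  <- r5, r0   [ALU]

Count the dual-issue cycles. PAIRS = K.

PAIRS = 4

0. add.ALU/ld.MEM @i0/i1  | 2-wide
1. mulh.MUL @i2  | RAW r7
2. and.ALU @i3  | RAW r5
3. blt.BR/ld.MEM @i4/i5  | 2-wide
4. st.MEM @i6  | no-port MEM/MEM
5. st.MEM/add.ALU @i7/i8  | 2-wide
6. beq.BR/xor.ALU @i9/i10  | 2-wide
7. sll.ALU @i11  | tail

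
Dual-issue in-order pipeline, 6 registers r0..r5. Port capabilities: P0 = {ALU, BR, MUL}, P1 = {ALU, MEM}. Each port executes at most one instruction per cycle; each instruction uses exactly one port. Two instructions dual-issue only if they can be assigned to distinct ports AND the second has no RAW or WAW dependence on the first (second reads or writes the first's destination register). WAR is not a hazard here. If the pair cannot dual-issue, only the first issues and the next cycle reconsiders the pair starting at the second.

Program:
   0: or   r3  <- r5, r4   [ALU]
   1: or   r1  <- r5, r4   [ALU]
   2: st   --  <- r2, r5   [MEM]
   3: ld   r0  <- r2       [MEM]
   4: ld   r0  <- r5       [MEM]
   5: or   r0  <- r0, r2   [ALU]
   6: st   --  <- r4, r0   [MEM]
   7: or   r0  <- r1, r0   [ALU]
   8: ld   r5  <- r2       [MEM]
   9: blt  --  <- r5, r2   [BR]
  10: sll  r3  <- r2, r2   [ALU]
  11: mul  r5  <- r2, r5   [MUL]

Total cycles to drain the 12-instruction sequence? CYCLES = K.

CYCLES = 9

c0: i0,i1 or+or  pair
c1: i2 st  no-port MEM/MEM
c2: i3 ld  no-port MEM/MEM
c3: i4 ld  RAW+WAW r0
c4: i5 or  RAW r0
c5: i6,i7 st+or  pair
c6: i8 ld  RAW r5
c7: i9,i10 blt+sll  pair
c8: i11 mul  tail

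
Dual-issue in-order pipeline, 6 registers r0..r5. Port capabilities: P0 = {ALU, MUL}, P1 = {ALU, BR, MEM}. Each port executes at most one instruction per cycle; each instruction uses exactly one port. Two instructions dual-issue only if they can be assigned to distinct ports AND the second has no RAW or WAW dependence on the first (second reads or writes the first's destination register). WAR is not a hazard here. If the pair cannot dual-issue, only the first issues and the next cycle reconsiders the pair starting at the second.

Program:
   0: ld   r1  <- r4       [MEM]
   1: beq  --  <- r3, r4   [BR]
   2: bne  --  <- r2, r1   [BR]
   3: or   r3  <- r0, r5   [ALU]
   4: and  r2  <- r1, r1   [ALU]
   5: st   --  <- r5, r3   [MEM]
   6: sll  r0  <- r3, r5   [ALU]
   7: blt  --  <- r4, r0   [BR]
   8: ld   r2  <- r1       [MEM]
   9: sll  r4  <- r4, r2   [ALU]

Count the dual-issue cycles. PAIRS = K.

t=0 i0:ld ; no-port MEM/BR
t=1 i1:beq ; no-port BR/BR
t=2 i2&i3:bne;or ; 2-wide
t=3 i4&i5:and;st ; 2-wide
t=4 i6:sll ; RAW r0
t=5 i7:blt ; no-port BR/MEM
t=6 i8:ld ; RAW r2
t=7 i9:sll ; tail

PAIRS = 2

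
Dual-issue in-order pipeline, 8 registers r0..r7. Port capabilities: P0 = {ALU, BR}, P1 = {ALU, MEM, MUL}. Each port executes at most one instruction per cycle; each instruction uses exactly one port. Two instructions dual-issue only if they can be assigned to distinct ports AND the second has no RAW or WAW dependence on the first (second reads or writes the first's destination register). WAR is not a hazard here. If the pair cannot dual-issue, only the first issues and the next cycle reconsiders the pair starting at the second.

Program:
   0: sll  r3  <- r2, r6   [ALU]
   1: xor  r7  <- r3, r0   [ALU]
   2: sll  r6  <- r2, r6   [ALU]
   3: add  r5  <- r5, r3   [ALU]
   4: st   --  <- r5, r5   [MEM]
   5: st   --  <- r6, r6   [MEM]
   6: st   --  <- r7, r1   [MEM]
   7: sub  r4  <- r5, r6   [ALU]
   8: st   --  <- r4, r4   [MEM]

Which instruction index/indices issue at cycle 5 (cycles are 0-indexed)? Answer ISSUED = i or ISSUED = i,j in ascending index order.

#0 head=0: sll i0 RAW r3
#1 head=1: xor;sll i1/i2 pair
#2 head=3: add i3 RAW r5
#3 head=4: st i4 no-port MEM/MEM
#4 head=5: st i5 no-port MEM/MEM
#5 head=6: st;sub i6/i7 pair
#6 head=8: st i8 tail

ISSUED = 6,7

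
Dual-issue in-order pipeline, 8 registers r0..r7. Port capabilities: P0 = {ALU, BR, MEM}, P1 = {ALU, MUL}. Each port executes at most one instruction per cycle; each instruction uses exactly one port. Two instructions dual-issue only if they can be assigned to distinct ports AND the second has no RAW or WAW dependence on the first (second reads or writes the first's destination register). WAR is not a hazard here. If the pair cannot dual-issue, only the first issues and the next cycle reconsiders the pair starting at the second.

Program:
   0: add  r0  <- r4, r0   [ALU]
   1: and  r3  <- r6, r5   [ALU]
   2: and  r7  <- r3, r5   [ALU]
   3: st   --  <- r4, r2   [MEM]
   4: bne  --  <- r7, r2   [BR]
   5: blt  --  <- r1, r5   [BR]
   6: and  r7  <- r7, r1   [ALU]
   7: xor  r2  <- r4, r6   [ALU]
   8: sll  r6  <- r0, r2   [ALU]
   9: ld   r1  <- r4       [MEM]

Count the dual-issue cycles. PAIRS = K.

c0: i0/i1 add and  2-wide
c1: i2/i3 and st  2-wide
c2: i4 bne  no-port BR/BR
c3: i5/i6 blt and  2-wide
c4: i7 xor  RAW r2
c5: i8/i9 sll ld  2-wide

PAIRS = 4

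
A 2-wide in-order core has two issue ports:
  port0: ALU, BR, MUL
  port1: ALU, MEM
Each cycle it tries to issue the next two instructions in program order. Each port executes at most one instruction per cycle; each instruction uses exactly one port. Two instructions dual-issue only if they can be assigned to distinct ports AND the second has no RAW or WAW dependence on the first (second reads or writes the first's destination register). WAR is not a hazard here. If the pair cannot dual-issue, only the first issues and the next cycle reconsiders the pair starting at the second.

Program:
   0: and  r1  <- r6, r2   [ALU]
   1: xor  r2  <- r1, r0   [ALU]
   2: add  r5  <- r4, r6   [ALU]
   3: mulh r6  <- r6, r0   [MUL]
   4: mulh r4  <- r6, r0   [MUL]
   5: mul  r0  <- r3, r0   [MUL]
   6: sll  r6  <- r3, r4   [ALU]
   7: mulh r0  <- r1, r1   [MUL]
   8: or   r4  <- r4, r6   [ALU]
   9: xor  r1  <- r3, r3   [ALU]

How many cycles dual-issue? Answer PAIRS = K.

#0 head=0: and i0 RAW r1
#1 head=1: xor;add i1&i2 dual
#2 head=3: mulh i3 no-port MUL/MUL
#3 head=4: mulh i4 no-port MUL/MUL
#4 head=5: mul;sll i5&i6 dual
#5 head=7: mulh;or i7&i8 dual
#6 head=9: xor i9 tail

PAIRS = 3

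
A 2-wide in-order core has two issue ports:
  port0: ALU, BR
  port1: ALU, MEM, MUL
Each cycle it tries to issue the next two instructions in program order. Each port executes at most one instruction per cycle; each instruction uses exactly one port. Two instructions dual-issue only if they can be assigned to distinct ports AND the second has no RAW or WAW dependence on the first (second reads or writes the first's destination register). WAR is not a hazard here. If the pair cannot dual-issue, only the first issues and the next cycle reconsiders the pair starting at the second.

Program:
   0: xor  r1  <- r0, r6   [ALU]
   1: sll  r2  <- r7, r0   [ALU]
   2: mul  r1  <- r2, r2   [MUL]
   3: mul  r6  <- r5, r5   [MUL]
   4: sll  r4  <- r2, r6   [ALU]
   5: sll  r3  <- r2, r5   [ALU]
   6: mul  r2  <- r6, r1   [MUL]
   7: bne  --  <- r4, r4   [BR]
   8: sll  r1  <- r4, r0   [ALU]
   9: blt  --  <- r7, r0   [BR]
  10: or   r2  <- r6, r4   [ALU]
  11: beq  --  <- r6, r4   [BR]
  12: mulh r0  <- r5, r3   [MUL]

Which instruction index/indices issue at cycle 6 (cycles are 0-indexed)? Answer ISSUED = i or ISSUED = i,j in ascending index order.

0. xor.ALU/sll.ALU @i0+i1  | dual
1. mul.MUL @i2  | no-port MUL/MUL
2. mul.MUL @i3  | RAW r6
3. sll.ALU/sll.ALU @i4+i5  | dual
4. mul.MUL/bne.BR @i6+i7  | dual
5. sll.ALU/blt.BR @i8+i9  | dual
6. or.ALU/beq.BR @i10+i11  | dual
7. mulh.MUL @i12  | tail

ISSUED = 10,11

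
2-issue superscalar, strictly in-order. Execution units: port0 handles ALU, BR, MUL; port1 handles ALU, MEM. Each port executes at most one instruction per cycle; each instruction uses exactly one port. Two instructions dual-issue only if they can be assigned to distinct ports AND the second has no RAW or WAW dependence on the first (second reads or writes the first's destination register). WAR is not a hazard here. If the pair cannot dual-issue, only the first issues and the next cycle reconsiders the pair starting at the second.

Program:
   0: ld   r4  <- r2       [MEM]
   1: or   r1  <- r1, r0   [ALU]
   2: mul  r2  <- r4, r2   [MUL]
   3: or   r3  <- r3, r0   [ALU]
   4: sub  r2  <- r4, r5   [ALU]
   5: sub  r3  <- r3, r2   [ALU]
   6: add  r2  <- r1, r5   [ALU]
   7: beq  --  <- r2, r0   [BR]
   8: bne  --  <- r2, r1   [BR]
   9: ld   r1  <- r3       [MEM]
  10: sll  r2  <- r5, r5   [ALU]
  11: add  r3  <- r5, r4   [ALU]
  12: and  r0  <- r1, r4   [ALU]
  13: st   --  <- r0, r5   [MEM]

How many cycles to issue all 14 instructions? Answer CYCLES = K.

#0 head=0: ld;or i0/i1 dual
#1 head=2: mul;or i2/i3 dual
#2 head=4: sub i4 RAW r2
#3 head=5: sub;add i5/i6 dual
#4 head=7: beq i7 no-port BR/BR
#5 head=8: bne;ld i8/i9 dual
#6 head=10: sll;add i10/i11 dual
#7 head=12: and i12 RAW r0
#8 head=13: st i13 tail

CYCLES = 9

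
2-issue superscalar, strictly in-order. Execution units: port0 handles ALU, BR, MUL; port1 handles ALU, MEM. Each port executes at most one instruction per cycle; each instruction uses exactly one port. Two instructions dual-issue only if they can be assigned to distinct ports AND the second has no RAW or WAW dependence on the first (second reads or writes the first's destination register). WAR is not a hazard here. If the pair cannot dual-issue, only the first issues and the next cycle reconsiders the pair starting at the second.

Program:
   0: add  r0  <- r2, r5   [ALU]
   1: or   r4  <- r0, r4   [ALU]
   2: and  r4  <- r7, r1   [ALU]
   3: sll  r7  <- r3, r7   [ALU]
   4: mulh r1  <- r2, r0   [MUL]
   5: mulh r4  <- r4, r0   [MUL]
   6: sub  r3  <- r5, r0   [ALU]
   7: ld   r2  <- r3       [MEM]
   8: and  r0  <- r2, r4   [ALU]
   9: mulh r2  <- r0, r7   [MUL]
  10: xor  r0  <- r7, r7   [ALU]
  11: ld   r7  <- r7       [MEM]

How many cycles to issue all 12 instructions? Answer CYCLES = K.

CYCLES = 9

0. add.ALU @i0  | RAW r0
1. or.ALU @i1  | WAW r4
2. and.ALU;sll.ALU @i2&i3  | 2-wide
3. mulh.MUL @i4  | no-port MUL/MUL
4. mulh.MUL;sub.ALU @i5&i6  | 2-wide
5. ld.MEM @i7  | RAW r2
6. and.ALU @i8  | RAW r0
7. mulh.MUL;xor.ALU @i9&i10  | 2-wide
8. ld.MEM @i11  | tail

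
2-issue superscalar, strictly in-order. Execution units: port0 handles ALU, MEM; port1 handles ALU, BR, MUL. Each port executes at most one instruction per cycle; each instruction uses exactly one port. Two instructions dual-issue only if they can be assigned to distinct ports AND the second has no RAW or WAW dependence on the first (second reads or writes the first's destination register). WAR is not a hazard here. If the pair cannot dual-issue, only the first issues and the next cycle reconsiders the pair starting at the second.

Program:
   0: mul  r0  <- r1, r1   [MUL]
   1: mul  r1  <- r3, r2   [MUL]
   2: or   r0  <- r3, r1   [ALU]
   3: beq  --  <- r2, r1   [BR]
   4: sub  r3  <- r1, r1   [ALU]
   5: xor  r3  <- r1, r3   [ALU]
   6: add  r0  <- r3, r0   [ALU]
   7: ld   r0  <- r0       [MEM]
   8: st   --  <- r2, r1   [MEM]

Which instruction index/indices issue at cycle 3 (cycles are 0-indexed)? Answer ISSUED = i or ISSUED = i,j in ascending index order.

ISSUED = 4

c0: i0 mul.MUL  no-port MUL/MUL
c1: i1 mul.MUL  RAW r1
c2: i2,i3 or.ALU+beq.BR  2-wide
c3: i4 sub.ALU  RAW+WAW r3
c4: i5 xor.ALU  RAW r3
c5: i6 add.ALU  RAW+WAW r0
c6: i7 ld.MEM  no-port MEM/MEM
c7: i8 st.MEM  tail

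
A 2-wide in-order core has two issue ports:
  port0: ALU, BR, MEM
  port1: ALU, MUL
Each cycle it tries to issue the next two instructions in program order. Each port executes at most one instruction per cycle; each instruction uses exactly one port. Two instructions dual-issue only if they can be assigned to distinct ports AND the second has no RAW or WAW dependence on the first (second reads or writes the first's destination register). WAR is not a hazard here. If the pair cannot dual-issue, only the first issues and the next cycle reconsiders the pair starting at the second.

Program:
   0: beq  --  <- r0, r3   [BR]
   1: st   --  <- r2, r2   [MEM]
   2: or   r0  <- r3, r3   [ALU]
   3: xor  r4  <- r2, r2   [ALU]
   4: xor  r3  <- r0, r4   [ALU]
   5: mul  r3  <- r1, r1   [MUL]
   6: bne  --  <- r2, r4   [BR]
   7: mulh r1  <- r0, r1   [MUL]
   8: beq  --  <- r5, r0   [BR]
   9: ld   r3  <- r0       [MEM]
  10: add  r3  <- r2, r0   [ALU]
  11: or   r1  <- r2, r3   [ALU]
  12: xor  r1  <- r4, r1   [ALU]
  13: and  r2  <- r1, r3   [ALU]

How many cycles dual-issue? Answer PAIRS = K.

[0] i0  beq  -- no-port BR/MEM
[1] i1&i2  st/or  -- dual
[2] i3  xor  -- RAW r4
[3] i4  xor  -- WAW r3
[4] i5&i6  mul/bne  -- dual
[5] i7&i8  mulh/beq  -- dual
[6] i9  ld  -- WAW r3
[7] i10  add  -- RAW r3
[8] i11  or  -- RAW+WAW r1
[9] i12  xor  -- RAW r1
[10] i13  and  -- tail

PAIRS = 3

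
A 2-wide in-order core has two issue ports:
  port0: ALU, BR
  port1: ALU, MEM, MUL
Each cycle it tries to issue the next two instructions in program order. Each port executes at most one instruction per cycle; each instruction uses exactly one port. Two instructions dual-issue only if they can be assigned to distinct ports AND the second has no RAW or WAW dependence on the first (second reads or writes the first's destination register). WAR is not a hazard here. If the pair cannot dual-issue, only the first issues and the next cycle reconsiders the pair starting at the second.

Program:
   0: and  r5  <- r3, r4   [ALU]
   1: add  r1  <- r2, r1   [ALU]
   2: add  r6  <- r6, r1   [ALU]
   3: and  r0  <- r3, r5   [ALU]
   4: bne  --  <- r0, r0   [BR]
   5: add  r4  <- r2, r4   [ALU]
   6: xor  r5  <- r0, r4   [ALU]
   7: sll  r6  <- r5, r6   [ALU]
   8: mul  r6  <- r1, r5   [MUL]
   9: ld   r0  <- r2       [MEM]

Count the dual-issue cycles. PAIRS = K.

PAIRS = 3

[0] i0&i1  and.ALU/add.ALU  -- pair
[1] i2&i3  add.ALU/and.ALU  -- pair
[2] i4&i5  bne.BR/add.ALU  -- pair
[3] i6  xor.ALU  -- RAW r5
[4] i7  sll.ALU  -- WAW r6
[5] i8  mul.MUL  -- no-port MUL/MEM
[6] i9  ld.MEM  -- tail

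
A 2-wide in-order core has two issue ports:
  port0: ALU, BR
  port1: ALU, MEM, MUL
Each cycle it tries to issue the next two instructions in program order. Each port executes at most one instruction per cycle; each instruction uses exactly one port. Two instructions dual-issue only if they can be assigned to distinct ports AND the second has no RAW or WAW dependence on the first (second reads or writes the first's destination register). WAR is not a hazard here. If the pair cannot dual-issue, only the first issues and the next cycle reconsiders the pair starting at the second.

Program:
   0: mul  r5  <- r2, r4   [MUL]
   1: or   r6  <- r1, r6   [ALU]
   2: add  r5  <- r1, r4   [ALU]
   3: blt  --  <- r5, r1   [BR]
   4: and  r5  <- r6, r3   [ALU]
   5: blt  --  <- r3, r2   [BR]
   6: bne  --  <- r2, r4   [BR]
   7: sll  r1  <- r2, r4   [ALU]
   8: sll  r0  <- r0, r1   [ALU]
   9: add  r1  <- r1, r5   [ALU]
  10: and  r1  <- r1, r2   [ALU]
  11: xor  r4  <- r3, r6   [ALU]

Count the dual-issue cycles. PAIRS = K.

t=0 i0&i1:mul.MUL+or.ALU ; pair
t=1 i2:add.ALU ; RAW r5
t=2 i3&i4:blt.BR+and.ALU ; pair
t=3 i5:blt.BR ; no-port BR/BR
t=4 i6&i7:bne.BR+sll.ALU ; pair
t=5 i8&i9:sll.ALU+add.ALU ; pair
t=6 i10&i11:and.ALU+xor.ALU ; pair

PAIRS = 5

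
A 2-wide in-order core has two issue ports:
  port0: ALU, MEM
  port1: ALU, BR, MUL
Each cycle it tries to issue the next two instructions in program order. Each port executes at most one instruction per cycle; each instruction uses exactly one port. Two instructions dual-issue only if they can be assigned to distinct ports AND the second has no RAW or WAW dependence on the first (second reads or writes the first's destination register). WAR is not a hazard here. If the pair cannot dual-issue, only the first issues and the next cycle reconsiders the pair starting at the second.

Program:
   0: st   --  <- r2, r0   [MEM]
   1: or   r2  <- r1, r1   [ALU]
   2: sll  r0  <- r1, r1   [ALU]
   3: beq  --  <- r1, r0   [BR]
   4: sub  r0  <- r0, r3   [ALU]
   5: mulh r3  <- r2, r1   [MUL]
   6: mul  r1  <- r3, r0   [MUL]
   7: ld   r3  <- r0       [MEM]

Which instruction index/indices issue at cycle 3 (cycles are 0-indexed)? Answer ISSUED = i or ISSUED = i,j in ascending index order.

#0 head=0: st.MEM+or.ALU i0,i1 2-wide
#1 head=2: sll.ALU i2 RAW r0
#2 head=3: beq.BR+sub.ALU i3,i4 2-wide
#3 head=5: mulh.MUL i5 no-port MUL/MUL
#4 head=6: mul.MUL+ld.MEM i6,i7 2-wide

ISSUED = 5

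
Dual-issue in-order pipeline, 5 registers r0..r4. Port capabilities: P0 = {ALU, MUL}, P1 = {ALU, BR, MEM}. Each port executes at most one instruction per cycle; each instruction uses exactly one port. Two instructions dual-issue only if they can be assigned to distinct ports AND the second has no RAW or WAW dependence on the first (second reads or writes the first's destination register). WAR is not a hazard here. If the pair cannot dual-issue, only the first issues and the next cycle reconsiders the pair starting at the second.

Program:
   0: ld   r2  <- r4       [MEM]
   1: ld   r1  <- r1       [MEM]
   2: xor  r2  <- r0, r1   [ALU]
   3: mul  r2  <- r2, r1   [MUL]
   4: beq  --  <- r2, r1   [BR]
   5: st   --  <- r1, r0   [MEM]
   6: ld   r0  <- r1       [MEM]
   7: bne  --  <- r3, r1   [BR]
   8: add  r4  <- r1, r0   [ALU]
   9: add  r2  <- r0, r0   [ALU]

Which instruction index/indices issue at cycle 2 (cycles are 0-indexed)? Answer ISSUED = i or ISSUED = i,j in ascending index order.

0. ld.MEM @i0  | no-port MEM/MEM
1. ld.MEM @i1  | RAW r1
2. xor.ALU @i2  | RAW+WAW r2
3. mul.MUL @i3  | RAW r2
4. beq.BR @i4  | no-port BR/MEM
5. st.MEM @i5  | no-port MEM/MEM
6. ld.MEM @i6  | no-port MEM/BR
7. bne.BR/add.ALU @i7,i8  | 2-wide
8. add.ALU @i9  | tail

ISSUED = 2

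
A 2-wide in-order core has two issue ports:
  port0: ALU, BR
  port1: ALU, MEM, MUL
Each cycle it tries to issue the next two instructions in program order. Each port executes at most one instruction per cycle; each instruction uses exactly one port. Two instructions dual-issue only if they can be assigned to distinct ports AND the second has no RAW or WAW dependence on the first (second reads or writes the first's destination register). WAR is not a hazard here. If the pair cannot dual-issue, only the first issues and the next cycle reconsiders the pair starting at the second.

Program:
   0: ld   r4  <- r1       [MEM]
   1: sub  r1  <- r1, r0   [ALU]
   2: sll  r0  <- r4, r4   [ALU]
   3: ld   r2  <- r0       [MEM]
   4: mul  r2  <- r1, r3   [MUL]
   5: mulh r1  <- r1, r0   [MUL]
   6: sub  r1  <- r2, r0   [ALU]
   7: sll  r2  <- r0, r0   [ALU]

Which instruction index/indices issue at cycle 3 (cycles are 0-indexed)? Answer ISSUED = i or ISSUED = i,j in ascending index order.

#0 head=0: ld.MEM/sub.ALU i0/i1 2-wide
#1 head=2: sll.ALU i2 RAW r0
#2 head=3: ld.MEM i3 no-port MEM/MUL
#3 head=4: mul.MUL i4 no-port MUL/MUL
#4 head=5: mulh.MUL i5 WAW r1
#5 head=6: sub.ALU/sll.ALU i6/i7 2-wide

ISSUED = 4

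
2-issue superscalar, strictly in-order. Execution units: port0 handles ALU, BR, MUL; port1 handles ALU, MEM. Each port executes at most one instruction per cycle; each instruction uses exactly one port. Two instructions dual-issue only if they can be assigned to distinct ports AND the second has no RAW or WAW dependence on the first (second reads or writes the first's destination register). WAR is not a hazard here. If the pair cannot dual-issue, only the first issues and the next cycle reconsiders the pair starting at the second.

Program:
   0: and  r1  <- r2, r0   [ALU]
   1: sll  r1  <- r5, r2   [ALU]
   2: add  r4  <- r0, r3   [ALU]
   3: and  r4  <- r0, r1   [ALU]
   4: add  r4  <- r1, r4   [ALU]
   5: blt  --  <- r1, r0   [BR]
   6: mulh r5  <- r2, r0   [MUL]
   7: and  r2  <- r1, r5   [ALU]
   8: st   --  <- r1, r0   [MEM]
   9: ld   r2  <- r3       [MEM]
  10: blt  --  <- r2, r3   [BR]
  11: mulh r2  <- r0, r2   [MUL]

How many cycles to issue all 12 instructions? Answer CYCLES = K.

  cy0 -> i0 (and) WAW r1
  cy1 -> i1/i2 (sll add) pair
  cy2 -> i3 (and) RAW+WAW r4
  cy3 -> i4/i5 (add blt) pair
  cy4 -> i6 (mulh) RAW r5
  cy5 -> i7/i8 (and st) pair
  cy6 -> i9 (ld) RAW r2
  cy7 -> i10 (blt) no-port BR/MUL
  cy8 -> i11 (mulh) tail

CYCLES = 9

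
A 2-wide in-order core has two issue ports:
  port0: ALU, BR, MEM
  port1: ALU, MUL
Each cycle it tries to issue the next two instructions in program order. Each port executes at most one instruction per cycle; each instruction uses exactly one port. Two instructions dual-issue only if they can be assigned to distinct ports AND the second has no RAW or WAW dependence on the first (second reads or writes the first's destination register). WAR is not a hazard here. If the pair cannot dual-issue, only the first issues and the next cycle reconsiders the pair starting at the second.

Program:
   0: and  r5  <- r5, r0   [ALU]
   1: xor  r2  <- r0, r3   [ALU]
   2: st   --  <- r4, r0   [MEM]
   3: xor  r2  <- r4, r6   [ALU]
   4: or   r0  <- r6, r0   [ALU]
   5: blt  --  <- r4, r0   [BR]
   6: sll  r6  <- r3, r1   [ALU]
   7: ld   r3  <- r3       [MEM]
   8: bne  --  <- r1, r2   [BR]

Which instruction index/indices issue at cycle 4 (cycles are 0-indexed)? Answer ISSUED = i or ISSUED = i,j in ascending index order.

c0: i0+i1 and xor  2-wide
c1: i2+i3 st xor  2-wide
c2: i4 or  RAW r0
c3: i5+i6 blt sll  2-wide
c4: i7 ld  no-port MEM/BR
c5: i8 bne  tail

ISSUED = 7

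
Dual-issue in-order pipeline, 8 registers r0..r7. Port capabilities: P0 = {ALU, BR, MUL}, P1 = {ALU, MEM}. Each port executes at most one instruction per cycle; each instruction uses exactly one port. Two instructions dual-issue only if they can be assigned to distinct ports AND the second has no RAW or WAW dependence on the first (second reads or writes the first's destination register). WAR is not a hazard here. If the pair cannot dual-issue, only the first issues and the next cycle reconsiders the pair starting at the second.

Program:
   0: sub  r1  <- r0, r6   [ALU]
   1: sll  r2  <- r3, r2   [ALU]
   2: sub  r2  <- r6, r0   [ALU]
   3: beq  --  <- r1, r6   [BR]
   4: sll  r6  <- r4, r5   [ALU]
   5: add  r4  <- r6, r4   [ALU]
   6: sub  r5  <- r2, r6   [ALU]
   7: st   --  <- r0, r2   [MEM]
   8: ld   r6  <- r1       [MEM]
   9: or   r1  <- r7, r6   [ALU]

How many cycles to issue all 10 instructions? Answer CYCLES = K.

CYCLES = 7

c0: i0,i1 sub/sll  2-wide
c1: i2,i3 sub/beq  2-wide
c2: i4 sll  RAW r6
c3: i5,i6 add/sub  2-wide
c4: i7 st  no-port MEM/MEM
c5: i8 ld  RAW r6
c6: i9 or  tail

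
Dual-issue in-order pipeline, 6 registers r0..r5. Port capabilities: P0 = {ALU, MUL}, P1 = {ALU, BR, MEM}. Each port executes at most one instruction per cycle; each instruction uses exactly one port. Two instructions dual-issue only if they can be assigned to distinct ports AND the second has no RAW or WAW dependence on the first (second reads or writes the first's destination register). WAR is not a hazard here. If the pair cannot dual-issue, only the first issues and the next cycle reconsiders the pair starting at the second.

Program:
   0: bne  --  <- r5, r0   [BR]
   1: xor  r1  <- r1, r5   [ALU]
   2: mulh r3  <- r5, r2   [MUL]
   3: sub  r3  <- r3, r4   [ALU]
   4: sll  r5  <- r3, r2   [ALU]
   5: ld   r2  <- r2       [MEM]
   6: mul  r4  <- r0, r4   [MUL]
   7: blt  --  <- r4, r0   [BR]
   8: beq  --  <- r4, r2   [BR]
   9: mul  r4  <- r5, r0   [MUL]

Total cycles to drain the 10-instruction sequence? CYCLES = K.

#0 head=0: bne xor i0,i1 dual
#1 head=2: mulh i2 RAW+WAW r3
#2 head=3: sub i3 RAW r3
#3 head=4: sll ld i4,i5 dual
#4 head=6: mul i6 RAW r4
#5 head=7: blt i7 no-port BR/BR
#6 head=8: beq mul i8,i9 dual

CYCLES = 7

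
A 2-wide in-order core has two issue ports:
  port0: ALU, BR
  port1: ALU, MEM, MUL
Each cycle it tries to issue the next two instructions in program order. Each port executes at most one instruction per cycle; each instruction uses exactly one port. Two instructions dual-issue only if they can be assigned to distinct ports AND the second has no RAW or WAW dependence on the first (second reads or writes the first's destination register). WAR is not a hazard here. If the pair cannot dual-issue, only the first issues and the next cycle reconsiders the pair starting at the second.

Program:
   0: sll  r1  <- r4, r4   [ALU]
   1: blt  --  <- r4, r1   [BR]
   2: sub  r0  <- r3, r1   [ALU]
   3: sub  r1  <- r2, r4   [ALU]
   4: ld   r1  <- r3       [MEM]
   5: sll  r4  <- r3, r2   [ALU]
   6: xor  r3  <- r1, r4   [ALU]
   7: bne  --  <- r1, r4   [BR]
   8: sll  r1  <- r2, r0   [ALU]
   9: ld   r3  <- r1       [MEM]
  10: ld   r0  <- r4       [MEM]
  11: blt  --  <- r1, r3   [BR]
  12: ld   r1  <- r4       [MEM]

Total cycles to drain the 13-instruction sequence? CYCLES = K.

CYCLES = 9

#0 head=0: sll i0 RAW r1
#1 head=1: blt sub i1+i2 dual
#2 head=3: sub i3 WAW r1
#3 head=4: ld sll i4+i5 dual
#4 head=6: xor bne i6+i7 dual
#5 head=8: sll i8 RAW r1
#6 head=9: ld i9 no-port MEM/MEM
#7 head=10: ld blt i10+i11 dual
#8 head=12: ld i12 tail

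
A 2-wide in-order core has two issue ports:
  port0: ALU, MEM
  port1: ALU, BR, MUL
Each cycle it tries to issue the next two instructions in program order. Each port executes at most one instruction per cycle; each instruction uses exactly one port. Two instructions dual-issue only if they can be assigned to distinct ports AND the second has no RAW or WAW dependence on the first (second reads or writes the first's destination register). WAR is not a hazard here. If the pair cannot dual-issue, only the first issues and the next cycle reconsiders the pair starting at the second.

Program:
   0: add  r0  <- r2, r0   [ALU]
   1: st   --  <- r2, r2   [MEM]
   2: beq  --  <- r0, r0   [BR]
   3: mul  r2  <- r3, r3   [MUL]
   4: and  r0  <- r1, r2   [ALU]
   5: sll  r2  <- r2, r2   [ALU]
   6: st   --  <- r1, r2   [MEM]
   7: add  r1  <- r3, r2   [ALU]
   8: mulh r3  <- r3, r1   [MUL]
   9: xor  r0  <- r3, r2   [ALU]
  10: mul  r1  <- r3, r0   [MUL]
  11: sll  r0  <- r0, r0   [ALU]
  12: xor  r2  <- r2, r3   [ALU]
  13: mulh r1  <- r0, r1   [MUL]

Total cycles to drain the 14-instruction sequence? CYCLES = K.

0. add/st @i0,i1  | pair
1. beq @i2  | no-port BR/MUL
2. mul @i3  | RAW r2
3. and/sll @i4,i5  | pair
4. st/add @i6,i7  | pair
5. mulh @i8  | RAW r3
6. xor @i9  | RAW r0
7. mul/sll @i10,i11  | pair
8. xor/mulh @i12,i13  | pair

CYCLES = 9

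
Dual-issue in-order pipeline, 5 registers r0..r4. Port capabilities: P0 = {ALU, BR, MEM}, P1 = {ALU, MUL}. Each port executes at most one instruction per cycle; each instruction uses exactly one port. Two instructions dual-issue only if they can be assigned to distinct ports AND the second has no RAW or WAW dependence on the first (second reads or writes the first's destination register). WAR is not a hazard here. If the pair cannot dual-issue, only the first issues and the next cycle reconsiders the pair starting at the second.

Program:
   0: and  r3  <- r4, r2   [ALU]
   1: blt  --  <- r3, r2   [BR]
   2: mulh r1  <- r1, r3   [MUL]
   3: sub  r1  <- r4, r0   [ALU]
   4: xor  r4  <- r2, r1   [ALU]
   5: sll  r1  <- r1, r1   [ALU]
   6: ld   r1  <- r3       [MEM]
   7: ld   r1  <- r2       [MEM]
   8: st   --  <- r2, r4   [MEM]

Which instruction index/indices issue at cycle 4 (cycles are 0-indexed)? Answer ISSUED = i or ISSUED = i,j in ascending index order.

t=0 i0:and.ALU ; RAW r3
t=1 i1&i2:blt.BR;mulh.MUL ; dual
t=2 i3:sub.ALU ; RAW r1
t=3 i4&i5:xor.ALU;sll.ALU ; dual
t=4 i6:ld.MEM ; no-port MEM/MEM
t=5 i7:ld.MEM ; no-port MEM/MEM
t=6 i8:st.MEM ; tail

ISSUED = 6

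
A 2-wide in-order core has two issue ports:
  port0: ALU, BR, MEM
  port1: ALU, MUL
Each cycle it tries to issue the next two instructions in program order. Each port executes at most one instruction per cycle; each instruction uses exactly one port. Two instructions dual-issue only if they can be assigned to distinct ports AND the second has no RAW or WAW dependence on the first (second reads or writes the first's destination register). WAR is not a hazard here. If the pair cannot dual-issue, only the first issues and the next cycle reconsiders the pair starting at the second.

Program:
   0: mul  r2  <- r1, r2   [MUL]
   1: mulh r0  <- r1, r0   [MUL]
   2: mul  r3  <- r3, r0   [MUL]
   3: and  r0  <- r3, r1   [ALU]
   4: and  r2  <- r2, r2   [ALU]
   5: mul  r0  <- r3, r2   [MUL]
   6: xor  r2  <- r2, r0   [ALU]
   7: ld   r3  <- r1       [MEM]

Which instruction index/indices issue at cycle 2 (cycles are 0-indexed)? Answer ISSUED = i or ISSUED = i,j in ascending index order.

0. mul @i0  | no-port MUL/MUL
1. mulh @i1  | no-port MUL/MUL
2. mul @i2  | RAW r3
3. and and @i3,i4  | pair
4. mul @i5  | RAW r0
5. xor ld @i6,i7  | pair

ISSUED = 2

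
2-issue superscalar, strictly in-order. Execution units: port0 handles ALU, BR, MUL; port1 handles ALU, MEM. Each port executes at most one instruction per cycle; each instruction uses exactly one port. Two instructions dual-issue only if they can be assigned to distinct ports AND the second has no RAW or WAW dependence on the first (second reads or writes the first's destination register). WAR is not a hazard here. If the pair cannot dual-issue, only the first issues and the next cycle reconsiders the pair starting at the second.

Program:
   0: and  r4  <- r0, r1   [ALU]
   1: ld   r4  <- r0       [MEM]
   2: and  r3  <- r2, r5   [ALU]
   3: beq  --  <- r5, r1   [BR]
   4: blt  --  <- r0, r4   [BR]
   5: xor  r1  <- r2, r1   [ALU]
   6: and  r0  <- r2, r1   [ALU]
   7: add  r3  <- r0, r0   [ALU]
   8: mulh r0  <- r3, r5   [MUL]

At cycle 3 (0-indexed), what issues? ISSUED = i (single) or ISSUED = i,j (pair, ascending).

ISSUED = 4,5

#0 head=0: and.ALU i0 WAW r4
#1 head=1: ld.MEM;and.ALU i1/i2 2-wide
#2 head=3: beq.BR i3 no-port BR/BR
#3 head=4: blt.BR;xor.ALU i4/i5 2-wide
#4 head=6: and.ALU i6 RAW r0
#5 head=7: add.ALU i7 RAW r3
#6 head=8: mulh.MUL i8 tail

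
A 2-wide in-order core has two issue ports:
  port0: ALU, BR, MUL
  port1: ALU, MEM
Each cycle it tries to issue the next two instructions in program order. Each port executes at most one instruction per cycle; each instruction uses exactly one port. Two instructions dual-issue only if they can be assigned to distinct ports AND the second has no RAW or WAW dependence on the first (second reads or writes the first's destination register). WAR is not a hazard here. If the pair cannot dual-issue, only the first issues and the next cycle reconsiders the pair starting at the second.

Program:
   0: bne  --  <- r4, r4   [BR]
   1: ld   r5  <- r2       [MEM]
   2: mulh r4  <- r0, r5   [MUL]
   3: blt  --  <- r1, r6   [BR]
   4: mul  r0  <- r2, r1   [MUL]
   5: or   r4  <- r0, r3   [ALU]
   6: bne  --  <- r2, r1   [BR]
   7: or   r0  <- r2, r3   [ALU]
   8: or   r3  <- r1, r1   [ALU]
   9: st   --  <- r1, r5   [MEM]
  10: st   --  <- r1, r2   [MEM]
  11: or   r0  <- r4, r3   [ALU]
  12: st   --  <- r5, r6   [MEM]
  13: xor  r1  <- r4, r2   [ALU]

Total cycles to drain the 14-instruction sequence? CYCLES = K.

0. bne.BR+ld.MEM @i0+i1  | dual
1. mulh.MUL @i2  | no-port MUL/BR
2. blt.BR @i3  | no-port BR/MUL
3. mul.MUL @i4  | RAW r0
4. or.ALU+bne.BR @i5+i6  | dual
5. or.ALU+or.ALU @i7+i8  | dual
6. st.MEM @i9  | no-port MEM/MEM
7. st.MEM+or.ALU @i10+i11  | dual
8. st.MEM+xor.ALU @i12+i13  | dual

CYCLES = 9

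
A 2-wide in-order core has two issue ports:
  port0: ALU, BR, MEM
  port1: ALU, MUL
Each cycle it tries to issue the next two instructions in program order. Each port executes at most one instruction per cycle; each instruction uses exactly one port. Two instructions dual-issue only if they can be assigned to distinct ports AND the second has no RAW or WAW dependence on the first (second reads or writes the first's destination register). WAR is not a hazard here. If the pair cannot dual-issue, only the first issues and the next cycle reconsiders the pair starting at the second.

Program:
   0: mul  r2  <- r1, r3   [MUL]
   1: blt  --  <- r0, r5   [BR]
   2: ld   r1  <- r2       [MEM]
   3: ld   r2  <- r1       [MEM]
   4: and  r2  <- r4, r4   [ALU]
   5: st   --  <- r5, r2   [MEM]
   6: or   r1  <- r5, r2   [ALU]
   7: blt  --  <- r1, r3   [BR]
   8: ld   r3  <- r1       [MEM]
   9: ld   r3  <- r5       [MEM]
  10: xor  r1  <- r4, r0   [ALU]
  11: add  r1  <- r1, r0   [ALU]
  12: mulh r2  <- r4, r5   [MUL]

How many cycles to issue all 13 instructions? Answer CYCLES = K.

CYCLES = 9

c0: i0&i1 mul;blt  2-wide
c1: i2 ld  no-port MEM/MEM
c2: i3 ld  WAW r2
c3: i4 and  RAW r2
c4: i5&i6 st;or  2-wide
c5: i7 blt  no-port BR/MEM
c6: i8 ld  no-port MEM/MEM
c7: i9&i10 ld;xor  2-wide
c8: i11&i12 add;mulh  2-wide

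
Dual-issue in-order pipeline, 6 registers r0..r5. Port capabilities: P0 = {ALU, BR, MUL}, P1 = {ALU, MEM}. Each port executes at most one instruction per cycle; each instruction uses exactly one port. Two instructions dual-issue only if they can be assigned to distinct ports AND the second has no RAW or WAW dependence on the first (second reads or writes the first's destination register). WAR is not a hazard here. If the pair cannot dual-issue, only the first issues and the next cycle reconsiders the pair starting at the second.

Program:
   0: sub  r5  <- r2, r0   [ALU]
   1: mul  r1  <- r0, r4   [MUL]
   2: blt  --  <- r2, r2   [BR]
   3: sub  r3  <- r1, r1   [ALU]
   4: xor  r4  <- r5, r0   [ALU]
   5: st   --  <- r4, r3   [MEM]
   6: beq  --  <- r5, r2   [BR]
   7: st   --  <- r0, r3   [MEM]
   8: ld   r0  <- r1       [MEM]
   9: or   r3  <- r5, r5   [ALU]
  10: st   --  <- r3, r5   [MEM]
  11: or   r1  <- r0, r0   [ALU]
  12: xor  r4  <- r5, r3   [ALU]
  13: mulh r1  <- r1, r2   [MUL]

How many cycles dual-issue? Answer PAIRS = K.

[0] i0&i1  sub;mul  -- 2-wide
[1] i2&i3  blt;sub  -- 2-wide
[2] i4  xor  -- RAW r4
[3] i5&i6  st;beq  -- 2-wide
[4] i7  st  -- no-port MEM/MEM
[5] i8&i9  ld;or  -- 2-wide
[6] i10&i11  st;or  -- 2-wide
[7] i12&i13  xor;mulh  -- 2-wide

PAIRS = 6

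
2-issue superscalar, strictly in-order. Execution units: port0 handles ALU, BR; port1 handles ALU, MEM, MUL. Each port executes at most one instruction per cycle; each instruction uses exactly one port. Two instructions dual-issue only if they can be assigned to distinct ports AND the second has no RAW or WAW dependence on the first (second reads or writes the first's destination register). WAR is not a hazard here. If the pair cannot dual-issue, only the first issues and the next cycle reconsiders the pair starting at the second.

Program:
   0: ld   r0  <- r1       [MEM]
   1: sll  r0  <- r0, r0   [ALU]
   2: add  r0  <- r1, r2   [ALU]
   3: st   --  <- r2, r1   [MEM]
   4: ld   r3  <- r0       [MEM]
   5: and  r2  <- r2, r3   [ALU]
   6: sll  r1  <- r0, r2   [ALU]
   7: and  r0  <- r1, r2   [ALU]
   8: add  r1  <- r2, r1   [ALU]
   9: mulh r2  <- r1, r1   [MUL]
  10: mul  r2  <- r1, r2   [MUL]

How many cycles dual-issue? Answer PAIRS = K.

PAIRS = 2

t=0 i0:ld ; RAW+WAW r0
t=1 i1:sll ; WAW r0
t=2 i2+i3:add;st ; 2-wide
t=3 i4:ld ; RAW r3
t=4 i5:and ; RAW r2
t=5 i6:sll ; RAW r1
t=6 i7+i8:and;add ; 2-wide
t=7 i9:mulh ; no-port MUL/MUL
t=8 i10:mul ; tail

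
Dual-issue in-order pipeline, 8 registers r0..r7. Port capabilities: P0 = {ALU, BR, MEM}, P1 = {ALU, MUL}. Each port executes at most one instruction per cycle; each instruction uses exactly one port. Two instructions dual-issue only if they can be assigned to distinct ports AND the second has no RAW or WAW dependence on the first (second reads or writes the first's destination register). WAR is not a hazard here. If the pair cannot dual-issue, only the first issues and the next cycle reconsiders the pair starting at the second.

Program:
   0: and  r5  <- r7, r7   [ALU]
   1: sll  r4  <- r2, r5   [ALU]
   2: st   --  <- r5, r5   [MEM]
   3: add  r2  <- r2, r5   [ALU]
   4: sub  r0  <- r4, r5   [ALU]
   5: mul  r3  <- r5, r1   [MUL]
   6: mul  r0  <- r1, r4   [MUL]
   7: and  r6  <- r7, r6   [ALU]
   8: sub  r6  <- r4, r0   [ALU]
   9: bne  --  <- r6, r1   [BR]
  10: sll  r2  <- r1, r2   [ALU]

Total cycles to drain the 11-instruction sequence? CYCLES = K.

#0 head=0: and.ALU i0 RAW r5
#1 head=1: sll.ALU st.MEM i1/i2 dual
#2 head=3: add.ALU sub.ALU i3/i4 dual
#3 head=5: mul.MUL i5 no-port MUL/MUL
#4 head=6: mul.MUL and.ALU i6/i7 dual
#5 head=8: sub.ALU i8 RAW r6
#6 head=9: bne.BR sll.ALU i9/i10 dual

CYCLES = 7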